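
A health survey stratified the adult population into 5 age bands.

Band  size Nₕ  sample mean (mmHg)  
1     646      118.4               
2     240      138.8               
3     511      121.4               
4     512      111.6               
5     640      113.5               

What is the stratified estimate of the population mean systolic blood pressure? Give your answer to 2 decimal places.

N = 646 + 240 + 511 + 512 + 640 = 2549.
The stratified mean weights each stratum mean by its population share Nₕ/N.
Σ Nₕx̄ₕ = 646·118.4 + 240·138.8 + 511·121.4 + 512·111.6 + 640·113.5 = 76486.4 + 33312 + 62035.4 + 57139.2 + 72640 = 301613.
Divide by N: 301613 / 2549 = 118.3260... → 118.33.

118.33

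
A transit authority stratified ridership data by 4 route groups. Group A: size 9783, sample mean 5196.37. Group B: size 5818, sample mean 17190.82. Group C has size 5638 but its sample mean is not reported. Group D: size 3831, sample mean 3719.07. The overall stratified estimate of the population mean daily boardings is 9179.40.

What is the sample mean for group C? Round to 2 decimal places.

Σ Nₕx̄ₕ = N·μ, so 5638·x̄_C = 25070·9179.40 − (9783·5196.37 + 5818·17190.82 + 3831·3719.07).
= 230127558 − 165100035.64 = 65027522.36.
x̄_C = 65027522.36 / 5638 = 11533.7925... → 11533.79.

11533.79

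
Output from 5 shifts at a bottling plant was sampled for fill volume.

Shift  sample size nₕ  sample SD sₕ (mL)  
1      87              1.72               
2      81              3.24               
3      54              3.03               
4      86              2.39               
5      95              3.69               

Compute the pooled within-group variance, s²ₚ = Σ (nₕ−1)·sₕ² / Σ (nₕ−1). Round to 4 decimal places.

Degrees of freedom: 86 + 80 + 53 + 85 + 94 = 398.
Σ(nₕ−1)sₕ² = 86·2.9584 + 80·10.4976 + 53·9.1809 + 85·5.7121 + 94·13.6161 = 3346.26.
s²ₚ = 3346.26 / 398 = 8.407688... → 8.4077.

8.4077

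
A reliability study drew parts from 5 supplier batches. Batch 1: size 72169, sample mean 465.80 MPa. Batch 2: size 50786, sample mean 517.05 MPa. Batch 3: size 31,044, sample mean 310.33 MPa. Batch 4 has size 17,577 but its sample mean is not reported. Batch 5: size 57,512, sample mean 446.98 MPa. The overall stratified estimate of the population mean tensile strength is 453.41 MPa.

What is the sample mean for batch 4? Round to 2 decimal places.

N = 72169 + 50786 + 31044 + 17577 + 57512 = 229088.
Overall total = μ·N = 453.41·229088 = 103870790.08.
Subtract the known strata: 72169·465.80 + 50786·517.05 + 31044·310.33 + 57512·446.98 = 95215819.78.
Remaining total for batch 4: 103870790.08 − 95215819.78 = 8654970.3.
Divide by its size: 8654970.3 / 17577 = 492.4032... → 492.40.

492.40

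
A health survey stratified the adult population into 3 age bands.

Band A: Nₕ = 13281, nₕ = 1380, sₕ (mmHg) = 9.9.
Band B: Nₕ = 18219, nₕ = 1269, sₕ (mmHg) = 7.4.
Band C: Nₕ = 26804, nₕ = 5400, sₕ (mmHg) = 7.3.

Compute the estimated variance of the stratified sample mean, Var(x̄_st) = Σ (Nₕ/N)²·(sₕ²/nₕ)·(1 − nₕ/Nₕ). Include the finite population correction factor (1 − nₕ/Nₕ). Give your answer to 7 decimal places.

N = 58304; Wₕ = Nₕ/N.
band A: (13281/58304)²·9.9²/1380·(1 − 1380/13281) = 0.0033022415
band B: (18219/58304)²·7.4²/1269·(1 − 1269/18219) = 0.0039201199
band C: (26804/58304)²·7.3²/5400·(1 − 5400/26804) = 0.0016655198
Sum = 0.0088878813 → 0.0088879.

0.0088879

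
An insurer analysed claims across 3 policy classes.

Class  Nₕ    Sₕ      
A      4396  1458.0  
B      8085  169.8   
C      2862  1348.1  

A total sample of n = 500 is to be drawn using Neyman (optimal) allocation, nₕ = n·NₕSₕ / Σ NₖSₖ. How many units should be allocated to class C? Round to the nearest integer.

166

A: NₕSₕ = 4396·1458.0 = 6409368
B: NₕSₕ = 8085·169.8 = 1372833
C: NₕSₕ = 2862·1348.1 = 3858262.2
Σ NₕSₕ = 11640463.2.
n_C = 500·3858262.2/11640463.2 = 165.726... → 166.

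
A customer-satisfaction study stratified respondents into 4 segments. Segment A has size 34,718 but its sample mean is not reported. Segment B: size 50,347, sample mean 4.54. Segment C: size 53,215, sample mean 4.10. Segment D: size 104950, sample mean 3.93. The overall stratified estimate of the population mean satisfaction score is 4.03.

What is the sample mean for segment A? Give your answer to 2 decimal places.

3.49

Σ Nₕx̄ₕ = N·μ, so 34718·x̄_A = 243230·4.03 − (50347·4.54 + 53215·4.10 + 104950·3.93).
= 980216.9 − 859210.38 = 121006.52.
x̄_A = 121006.52 / 34718 = 3.4854... → 3.49.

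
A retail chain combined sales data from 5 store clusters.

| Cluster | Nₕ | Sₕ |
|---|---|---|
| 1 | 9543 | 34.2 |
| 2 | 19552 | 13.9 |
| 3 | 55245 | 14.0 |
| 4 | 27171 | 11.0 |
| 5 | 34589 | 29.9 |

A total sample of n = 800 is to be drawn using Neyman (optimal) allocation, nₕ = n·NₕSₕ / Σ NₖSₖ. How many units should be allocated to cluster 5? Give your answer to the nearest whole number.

1: NₕSₕ = 9543·34.2 = 326370.6
2: NₕSₕ = 19552·13.9 = 271772.8
3: NₕSₕ = 55245·14.0 = 773430
4: NₕSₕ = 27171·11.0 = 298881
5: NₕSₕ = 34589·29.9 = 1034211.1
Σ NₕSₕ = 2704665.5.
n_5 = 800·1034211.1/2704665.5 = 305.904... → 306.

306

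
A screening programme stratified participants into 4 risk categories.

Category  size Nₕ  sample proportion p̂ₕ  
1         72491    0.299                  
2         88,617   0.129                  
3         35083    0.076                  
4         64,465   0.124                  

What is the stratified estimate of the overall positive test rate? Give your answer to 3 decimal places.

0.168

N = 72491 + 88617 + 35083 + 64465 = 260656.
Overall proportion = Σ (Nₕ/N)·p̂ₕ.
Σ Nₕp̂ₕ = 21674.809 + 11431.593 + 2666.308 + 7993.66 = 43766.37.
43766.37 / 260656 = 0.16791... → 0.168.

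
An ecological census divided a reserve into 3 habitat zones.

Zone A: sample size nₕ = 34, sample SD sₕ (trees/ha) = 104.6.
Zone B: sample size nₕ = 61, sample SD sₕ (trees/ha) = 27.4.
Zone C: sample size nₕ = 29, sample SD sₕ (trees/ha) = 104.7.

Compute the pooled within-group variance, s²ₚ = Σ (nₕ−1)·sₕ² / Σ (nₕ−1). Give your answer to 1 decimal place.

A: (34−1)·104.6² = 33·10941.16 = 361058.28
B: (61−1)·27.4² = 60·750.76 = 45045.6
C: (29−1)·104.7² = 28·10962.09 = 306938.52
Numerator = 713042.4; denominator = Σ(nₕ−1) = 121.
s²ₚ = 713042.4/121 = 5892.912... → 5892.9.

5892.9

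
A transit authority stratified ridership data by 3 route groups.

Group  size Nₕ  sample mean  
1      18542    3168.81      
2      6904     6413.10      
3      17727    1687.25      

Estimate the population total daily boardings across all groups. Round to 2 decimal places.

132941998.17

1: 18542·3168.81 = 58756075.02
2: 6904·6413.10 = 44276042.4
3: 17727·1687.25 = 29909880.75
τ̂ = Σ Nₕx̄ₕ = 132941998.17.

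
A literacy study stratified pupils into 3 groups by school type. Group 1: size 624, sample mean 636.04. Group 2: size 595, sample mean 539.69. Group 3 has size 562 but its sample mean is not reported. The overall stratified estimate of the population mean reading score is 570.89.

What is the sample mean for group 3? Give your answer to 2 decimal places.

531.58

Σ Nₕx̄ₕ = N·μ, so 562·x̄_3 = 1781·570.89 − (624·636.04 + 595·539.69).
= 1016755.09 − 718004.51 = 298750.58.
x̄_3 = 298750.58 / 562 = 531.5847... → 531.58.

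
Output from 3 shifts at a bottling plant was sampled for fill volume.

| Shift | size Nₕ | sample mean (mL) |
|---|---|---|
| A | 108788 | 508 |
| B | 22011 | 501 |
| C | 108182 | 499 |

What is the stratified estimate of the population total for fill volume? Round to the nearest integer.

A: 108788·508 = 55264304
B: 22011·501 = 11027511
C: 108182·499 = 53982818
τ̂ = Σ Nₕx̄ₕ = 120274633.

120274633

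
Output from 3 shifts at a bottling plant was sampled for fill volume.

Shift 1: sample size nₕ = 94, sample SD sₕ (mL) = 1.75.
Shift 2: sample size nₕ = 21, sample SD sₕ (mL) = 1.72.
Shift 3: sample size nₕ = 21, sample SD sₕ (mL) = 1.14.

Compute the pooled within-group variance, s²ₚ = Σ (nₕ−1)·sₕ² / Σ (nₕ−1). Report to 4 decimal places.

2.7817

1: (94−1)·1.75² = 93·3.0625 = 284.8125
2: (21−1)·1.72² = 20·2.9584 = 59.168
3: (21−1)·1.14² = 20·1.2996 = 25.992
Numerator = 369.9725; denominator = Σ(nₕ−1) = 133.
s²ₚ = 369.9725/133 = 2.781748... → 2.7817.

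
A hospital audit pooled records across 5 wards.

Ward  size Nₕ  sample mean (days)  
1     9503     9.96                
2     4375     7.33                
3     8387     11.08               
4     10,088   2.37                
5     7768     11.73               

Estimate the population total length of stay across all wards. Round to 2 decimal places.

334673.79

1: 9503·9.96 = 94649.88
2: 4375·7.33 = 32068.75
3: 8387·11.08 = 92927.96
4: 10088·2.37 = 23908.56
5: 7768·11.73 = 91118.64
τ̂ = Σ Nₕx̄ₕ = 334673.79.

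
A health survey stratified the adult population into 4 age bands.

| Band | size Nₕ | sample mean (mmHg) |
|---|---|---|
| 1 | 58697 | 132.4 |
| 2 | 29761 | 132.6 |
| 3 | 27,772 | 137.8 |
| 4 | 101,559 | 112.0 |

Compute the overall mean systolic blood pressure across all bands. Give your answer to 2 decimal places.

N = 217789; weights Wₕ = Nₕ/N = (0.2695, 0.1367, 0.1275, 0.4663).
x̄_st = Σ Wₕ·x̄ₕ = 0.2695·132.4 + 0.1367·132.6 + 0.1275·137.8 + 0.4663·112.0 ≈ 123.6030...
→ 123.60.

123.60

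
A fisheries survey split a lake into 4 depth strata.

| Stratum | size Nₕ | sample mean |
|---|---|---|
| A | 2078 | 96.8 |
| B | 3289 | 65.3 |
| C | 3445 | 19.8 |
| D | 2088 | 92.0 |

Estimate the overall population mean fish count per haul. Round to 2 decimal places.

N = 10900; weights Wₕ = Nₕ/N = (0.1906, 0.3017, 0.3161, 0.1916).
x̄_st = Σ Wₕ·x̄ₕ = 0.1906·96.8 + 0.3017·65.3 + 0.3161·19.8 + 0.1916·92.0 ≈ 62.0394...
→ 62.04.

62.04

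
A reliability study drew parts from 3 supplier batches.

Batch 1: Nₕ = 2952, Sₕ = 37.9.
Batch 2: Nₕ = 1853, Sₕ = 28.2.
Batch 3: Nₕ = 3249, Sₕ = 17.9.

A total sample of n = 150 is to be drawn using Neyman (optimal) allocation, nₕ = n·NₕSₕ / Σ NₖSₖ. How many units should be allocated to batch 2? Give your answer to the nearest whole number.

1: NₕSₕ = 2952·37.9 = 111880.8
2: NₕSₕ = 1853·28.2 = 52254.6
3: NₕSₕ = 3249·17.9 = 58157.1
Σ NₕSₕ = 222292.5.
n_2 = 150·52254.6/222292.5 = 35.261... → 35.

35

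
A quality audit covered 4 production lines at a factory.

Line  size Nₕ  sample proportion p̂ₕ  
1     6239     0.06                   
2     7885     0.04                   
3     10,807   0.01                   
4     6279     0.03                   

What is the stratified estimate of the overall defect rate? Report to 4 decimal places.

N = 6239 + 7885 + 10807 + 6279 = 31210.
Overall proportion = Σ (Nₕ/N)·p̂ₕ.
Σ Nₕp̂ₕ = 374.34 + 315.4 + 108.07 + 188.37 = 986.18.
986.18 / 31210 = 0.031598... → 0.0316.

0.0316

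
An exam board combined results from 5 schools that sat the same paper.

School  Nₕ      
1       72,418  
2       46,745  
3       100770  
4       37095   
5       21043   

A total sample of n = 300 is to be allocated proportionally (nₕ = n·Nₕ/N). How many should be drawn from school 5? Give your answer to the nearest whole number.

23

N = 72418 + 46745 + 100770 + 37095 + 21043 = 278071.
n_5 = 300·21043/278071 = 22.702... → 23.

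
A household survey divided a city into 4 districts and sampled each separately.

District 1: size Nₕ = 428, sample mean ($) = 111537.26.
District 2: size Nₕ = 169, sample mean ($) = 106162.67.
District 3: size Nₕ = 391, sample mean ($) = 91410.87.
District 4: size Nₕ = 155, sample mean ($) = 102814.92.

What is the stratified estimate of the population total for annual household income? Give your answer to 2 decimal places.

117357401.28

1: 428·111537.26 = 47737947.28
2: 169·106162.67 = 17941491.23
3: 391·91410.87 = 35741650.17
4: 155·102814.92 = 15936312.6
τ̂ = Σ Nₕx̄ₕ = 117357401.28.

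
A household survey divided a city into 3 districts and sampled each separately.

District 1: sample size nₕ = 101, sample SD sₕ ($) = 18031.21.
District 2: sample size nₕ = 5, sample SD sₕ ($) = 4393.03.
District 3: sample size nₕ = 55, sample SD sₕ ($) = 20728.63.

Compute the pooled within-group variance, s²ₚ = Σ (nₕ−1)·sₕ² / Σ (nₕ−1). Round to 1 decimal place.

353114922.5

Degrees of freedom: 100 + 4 + 54 = 158.
Σ(nₕ−1)sₕ² = 100·325124534.0641 + 4·19298712.5809 + 54·429676101.6769 = 55792157747.2862.
s²ₚ = 55792157747.2862 / 158 = 353114922.451... → 353114922.5.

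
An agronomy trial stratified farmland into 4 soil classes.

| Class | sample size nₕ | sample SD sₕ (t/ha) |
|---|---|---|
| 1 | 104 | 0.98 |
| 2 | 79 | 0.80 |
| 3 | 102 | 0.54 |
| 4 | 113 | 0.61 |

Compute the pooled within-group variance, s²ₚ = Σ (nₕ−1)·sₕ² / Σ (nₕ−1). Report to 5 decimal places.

Degrees of freedom: 103 + 78 + 101 + 112 = 394.
Σ(nₕ−1)sₕ² = 103·0.9604 + 78·0.64 + 101·0.2916 + 112·0.3721 = 219.968.
s²ₚ = 219.968 / 394 = 0.5582944... → 0.55829.

0.55829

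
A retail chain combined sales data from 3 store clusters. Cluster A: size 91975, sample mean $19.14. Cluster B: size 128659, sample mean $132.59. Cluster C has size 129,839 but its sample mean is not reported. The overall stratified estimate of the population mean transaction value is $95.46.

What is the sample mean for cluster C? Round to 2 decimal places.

112.73

N = 91975 + 128659 + 129839 = 350473.
Overall total = μ·N = 95.46·350473 = 33456152.58.
Subtract the known strata: 91975·19.14 + 128659·132.59 = 18819298.31.
Remaining total for cluster C: 33456152.58 − 18819298.31 = 14636854.27.
Divide by its size: 14636854.27 / 129839 = 112.7308... → 112.73.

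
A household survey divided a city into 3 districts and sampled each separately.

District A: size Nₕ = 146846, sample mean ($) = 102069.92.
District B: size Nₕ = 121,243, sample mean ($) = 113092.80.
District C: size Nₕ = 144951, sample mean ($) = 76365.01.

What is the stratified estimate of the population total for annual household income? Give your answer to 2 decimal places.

Population total = Σ Nₕ·x̄ₕ (each stratum's size times its mean).
146846·102069.92 + 121243·113092.80 + 144951·76365.01 = 14988559472.32 + 13711710350.4 + 11069184564.51 = 39769454387.23.

39769454387.23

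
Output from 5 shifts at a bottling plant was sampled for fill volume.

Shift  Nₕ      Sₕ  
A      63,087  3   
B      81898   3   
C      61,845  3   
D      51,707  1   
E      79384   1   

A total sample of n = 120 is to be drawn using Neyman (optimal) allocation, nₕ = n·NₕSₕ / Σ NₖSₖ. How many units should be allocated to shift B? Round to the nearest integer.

39

A: NₕSₕ = 63087·3 = 189261
B: NₕSₕ = 81898·3 = 245694
C: NₕSₕ = 61845·3 = 185535
D: NₕSₕ = 51707·1 = 51707
E: NₕSₕ = 79384·1 = 79384
Σ NₕSₕ = 751581.
n_B = 120·245694/751581 = 39.228... → 39.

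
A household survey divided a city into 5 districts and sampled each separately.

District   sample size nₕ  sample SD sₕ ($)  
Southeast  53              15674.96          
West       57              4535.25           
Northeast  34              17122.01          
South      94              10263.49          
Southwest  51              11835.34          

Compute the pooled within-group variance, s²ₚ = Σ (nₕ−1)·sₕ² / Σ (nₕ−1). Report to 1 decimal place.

Southeast: (53−1)·15674.96² = 52·245704371.0016 = 12776627292.0832
West: (57−1)·4535.25² = 56·20568492.5625 = 1151835583.5
Northeast: (34−1)·17122.01² = 33·293163226.4401 = 9674386472.5233
South: (94−1)·10263.49² = 93·105339226.9801 = 9796548109.1493
Southwest: (51−1)·11835.34² = 50·140075272.9156 = 7003763645.78
Numerator = 40403161103.0358; denominator = Σ(nₕ−1) = 284.
s²ₚ = 40403161103.0358/284 = 142264651.771... → 142264651.8.

142264651.8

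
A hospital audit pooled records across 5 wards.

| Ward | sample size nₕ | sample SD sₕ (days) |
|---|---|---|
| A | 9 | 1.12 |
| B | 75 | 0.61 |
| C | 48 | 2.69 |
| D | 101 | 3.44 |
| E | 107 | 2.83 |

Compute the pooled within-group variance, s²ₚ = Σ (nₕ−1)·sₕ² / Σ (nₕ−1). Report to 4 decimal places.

7.1939

A: (9−1)·1.12² = 8·1.2544 = 10.0352
B: (75−1)·0.61² = 74·0.3721 = 27.5354
C: (48−1)·2.69² = 47·7.2361 = 340.0967
D: (101−1)·3.44² = 100·11.8336 = 1183.36
E: (107−1)·2.83² = 106·8.0089 = 848.9434
Numerator = 2409.9707; denominator = Σ(nₕ−1) = 335.
s²ₚ = 2409.9707/335 = 7.193942... → 7.1939.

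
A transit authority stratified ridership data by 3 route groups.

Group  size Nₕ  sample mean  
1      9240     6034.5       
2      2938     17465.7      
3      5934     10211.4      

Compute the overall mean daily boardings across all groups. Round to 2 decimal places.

x̄_st = (Σ Nₕx̄ₕ) / (Σ Nₕ) = (9240·6034.5 + 2938·17465.7 + 5934·10211.4) / 18112
= 167667454.2 / 18112 = 9257.2579... → 9257.26.

9257.26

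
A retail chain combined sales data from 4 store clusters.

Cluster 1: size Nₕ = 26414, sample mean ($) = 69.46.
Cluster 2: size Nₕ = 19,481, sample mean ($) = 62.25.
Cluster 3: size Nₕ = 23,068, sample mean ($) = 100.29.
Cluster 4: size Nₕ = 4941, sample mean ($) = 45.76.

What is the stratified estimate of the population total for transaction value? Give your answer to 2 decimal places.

5586998.57

1: 26414·69.46 = 1834716.44
2: 19481·62.25 = 1212692.25
3: 23068·100.29 = 2313489.72
4: 4941·45.76 = 226100.16
τ̂ = Σ Nₕx̄ₕ = 5586998.57.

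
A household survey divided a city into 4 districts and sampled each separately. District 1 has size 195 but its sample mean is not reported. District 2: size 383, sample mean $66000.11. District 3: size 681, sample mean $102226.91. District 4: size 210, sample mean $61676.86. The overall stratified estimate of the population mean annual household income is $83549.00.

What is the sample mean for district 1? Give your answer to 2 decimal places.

76342.42

Σ Nₕx̄ₕ = N·μ, so 195·x̄_1 = 1469·83549.00 − (383·66000.11 + 681·102226.91 + 210·61676.86).
= 122733481 − 107846708.44 = 14886772.56.
x̄_1 = 14886772.56 / 195 = 76342.4234... → 76342.42.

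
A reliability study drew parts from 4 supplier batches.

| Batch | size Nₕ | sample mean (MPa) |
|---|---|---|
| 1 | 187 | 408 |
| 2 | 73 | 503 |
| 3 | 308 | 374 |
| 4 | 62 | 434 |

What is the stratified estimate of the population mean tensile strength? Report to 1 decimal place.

N = 187 + 73 + 308 + 62 = 630.
The stratified mean weights each stratum mean by its population share Nₕ/N.
Σ Nₕx̄ₕ = 187·408 + 73·503 + 308·374 + 62·434 = 76296 + 36719 + 115192 + 26908 = 255115.
Divide by N: 255115 / 630 = 404.944... → 404.9.

404.9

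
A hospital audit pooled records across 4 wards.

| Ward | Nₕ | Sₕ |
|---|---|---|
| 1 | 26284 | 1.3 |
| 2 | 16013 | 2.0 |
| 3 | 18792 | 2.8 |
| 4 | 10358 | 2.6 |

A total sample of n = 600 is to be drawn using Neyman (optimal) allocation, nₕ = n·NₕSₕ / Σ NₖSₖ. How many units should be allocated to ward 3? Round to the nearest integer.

217

1: NₕSₕ = 26284·1.3 = 34169.2
2: NₕSₕ = 16013·2.0 = 32026
3: NₕSₕ = 18792·2.8 = 52617.6
4: NₕSₕ = 10358·2.6 = 26930.8
Σ NₕSₕ = 145743.6.
n_3 = 600·52617.6/145743.6 = 216.617... → 217.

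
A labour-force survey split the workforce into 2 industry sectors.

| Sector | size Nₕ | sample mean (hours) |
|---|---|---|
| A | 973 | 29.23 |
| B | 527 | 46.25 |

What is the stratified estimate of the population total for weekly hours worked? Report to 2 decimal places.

52814.54

Population total = Σ Nₕ·x̄ₕ (each stratum's size times its mean).
973·29.23 + 527·46.25 = 28440.79 + 24373.75 = 52814.54.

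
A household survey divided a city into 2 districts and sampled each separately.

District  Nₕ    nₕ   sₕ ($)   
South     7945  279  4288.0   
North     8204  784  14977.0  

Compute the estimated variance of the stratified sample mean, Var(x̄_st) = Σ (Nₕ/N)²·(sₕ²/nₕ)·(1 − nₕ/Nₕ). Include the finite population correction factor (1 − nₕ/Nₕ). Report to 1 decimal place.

N = 16149. Term for each stratum: Wₕ²sₕ²/nₕ·(1−nₕ/Nₕ).
Var(x̄_st) = 15391.3530 + 66783.9166 = 82175.2695 → 82175.3.

82175.3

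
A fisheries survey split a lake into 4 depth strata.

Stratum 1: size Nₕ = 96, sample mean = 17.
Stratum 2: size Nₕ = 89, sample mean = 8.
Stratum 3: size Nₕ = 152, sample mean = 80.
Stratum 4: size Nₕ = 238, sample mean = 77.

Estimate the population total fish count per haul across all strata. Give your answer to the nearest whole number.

Estimate total by summing Nₕ·x̄ₕ over strata.
96·17 + 89·8 + 152·80 + 238·77 = 1632 + 712 + 12160 + 18326 = 32830.

32830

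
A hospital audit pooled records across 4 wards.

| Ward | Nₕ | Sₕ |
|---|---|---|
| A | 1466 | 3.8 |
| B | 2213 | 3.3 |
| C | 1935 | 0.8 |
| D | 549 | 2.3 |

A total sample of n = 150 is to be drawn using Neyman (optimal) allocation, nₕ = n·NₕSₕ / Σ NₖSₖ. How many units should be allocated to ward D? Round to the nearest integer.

12

A: NₕSₕ = 1466·3.8 = 5570.8
B: NₕSₕ = 2213·3.3 = 7302.9
C: NₕSₕ = 1935·0.8 = 1548
D: NₕSₕ = 549·2.3 = 1262.7
Σ NₕSₕ = 15684.4.
n_D = 150·1262.7/15684.4 = 12.076... → 12.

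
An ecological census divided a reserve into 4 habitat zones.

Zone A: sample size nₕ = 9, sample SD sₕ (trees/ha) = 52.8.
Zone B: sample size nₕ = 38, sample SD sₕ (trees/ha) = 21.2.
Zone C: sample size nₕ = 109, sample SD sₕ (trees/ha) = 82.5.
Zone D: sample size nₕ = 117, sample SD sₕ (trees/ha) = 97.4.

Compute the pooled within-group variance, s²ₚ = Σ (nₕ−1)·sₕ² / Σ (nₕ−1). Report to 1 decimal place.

A: (9−1)·52.8² = 8·2787.84 = 22302.72
B: (38−1)·21.2² = 37·449.44 = 16629.28
C: (109−1)·82.5² = 108·6806.25 = 735075
D: (117−1)·97.4² = 116·9486.76 = 1100464.16
Numerator = 1874471.16; denominator = Σ(nₕ−1) = 269.
s²ₚ = 1874471.16/269 = 6968.294... → 6968.3.

6968.3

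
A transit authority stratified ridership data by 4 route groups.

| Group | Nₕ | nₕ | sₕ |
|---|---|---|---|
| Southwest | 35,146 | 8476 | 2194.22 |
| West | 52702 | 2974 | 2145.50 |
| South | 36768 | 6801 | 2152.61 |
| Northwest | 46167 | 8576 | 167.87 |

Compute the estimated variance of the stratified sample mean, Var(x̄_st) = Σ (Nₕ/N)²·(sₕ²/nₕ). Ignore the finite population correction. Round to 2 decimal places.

N = 170783; Wₕ = Nₕ/N.
group Southwest: (35146/170783)²·2194.22²/8476 = 24.05647
group West: (52702/170783)²·2145.50²/2974 = 147.39440
group South: (36768/170783)²·2152.61²/6801 = 31.57975
group Northwest: (46167/170783)²·167.87²/8576 = 0.24012
Sum = 203.27075 → 203.27.

203.27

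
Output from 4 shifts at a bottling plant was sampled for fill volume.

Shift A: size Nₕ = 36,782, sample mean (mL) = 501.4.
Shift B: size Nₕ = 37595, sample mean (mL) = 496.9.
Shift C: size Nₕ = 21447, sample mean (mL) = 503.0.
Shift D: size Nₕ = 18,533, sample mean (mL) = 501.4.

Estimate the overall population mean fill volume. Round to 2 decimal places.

500.22

N = 36782 + 37595 + 21447 + 18533 = 114357.
Weight each subgroup mean by Nₕ/N and sum.
Σ Nₕx̄ₕ = 36782·501.4 + 37595·496.9 + 21447·503.0 + 18533·501.4 = 18442494.8 + 18680955.5 + 10787841 + 9292446.2 = 57203737.5.
Divide by N: 57203737.5 / 114357 = 500.2207... → 500.22.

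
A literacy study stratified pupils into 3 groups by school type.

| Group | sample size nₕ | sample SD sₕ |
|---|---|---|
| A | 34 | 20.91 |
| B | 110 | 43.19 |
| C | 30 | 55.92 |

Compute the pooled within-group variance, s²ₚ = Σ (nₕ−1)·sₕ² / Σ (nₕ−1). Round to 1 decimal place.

1803.7

Degrees of freedom: 33 + 109 + 29 = 171.
Σ(nₕ−1)sₕ² = 33·437.2281 + 109·1865.3761 + 29·3127.0464 = 308438.8678.
s²ₚ = 308438.8678 / 171 = 1803.736... → 1803.7.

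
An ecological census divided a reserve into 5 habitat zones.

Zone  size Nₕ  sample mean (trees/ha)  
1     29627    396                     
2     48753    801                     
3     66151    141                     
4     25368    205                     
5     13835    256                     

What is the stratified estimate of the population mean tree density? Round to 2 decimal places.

374.74

N = 29627 + 48753 + 66151 + 25368 + 13835 = 183734.
Overall mean = Σ (Nₕ/N)·x̄ₕ — weight by population share, not a simple average.
Σ Nₕx̄ₕ = 29627·396 + 48753·801 + 66151·141 + 25368·205 + 13835·256 = 11732292 + 39051153 + 9327291 + 5200440 + 3541760 = 68852936.
Divide by N: 68852936 / 183734 = 374.7425... → 374.74.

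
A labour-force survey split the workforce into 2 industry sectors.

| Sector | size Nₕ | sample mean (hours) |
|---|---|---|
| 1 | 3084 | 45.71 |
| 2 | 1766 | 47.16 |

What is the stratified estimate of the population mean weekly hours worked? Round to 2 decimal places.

N = 3084 + 1766 = 4850.
Weight each subgroup mean by Nₕ/N and sum.
Σ Nₕx̄ₕ = 3084·45.71 + 1766·47.16 = 140969.64 + 83284.56 = 224254.2.
Divide by N: 224254.2 / 4850 = 46.2380... → 46.24.

46.24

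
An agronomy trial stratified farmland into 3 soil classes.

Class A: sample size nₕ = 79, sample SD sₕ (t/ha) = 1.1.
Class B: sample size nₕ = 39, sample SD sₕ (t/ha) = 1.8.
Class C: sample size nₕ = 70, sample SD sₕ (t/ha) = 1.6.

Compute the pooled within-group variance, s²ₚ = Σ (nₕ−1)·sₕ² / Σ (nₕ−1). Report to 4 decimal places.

2.1305

Degrees of freedom: 78 + 38 + 69 = 185.
Σ(nₕ−1)sₕ² = 78·1.21 + 38·3.24 + 69·2.56 = 394.14.
s²ₚ = 394.14 / 185 = 2.130486... → 2.1305.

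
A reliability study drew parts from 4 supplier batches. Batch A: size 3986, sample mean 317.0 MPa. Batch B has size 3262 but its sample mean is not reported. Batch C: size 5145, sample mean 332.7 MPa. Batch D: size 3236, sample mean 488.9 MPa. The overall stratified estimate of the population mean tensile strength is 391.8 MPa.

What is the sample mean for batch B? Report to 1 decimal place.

N = 3986 + 3262 + 5145 + 3236 = 15629.
Overall total = μ·N = 391.8·15629 = 6123442.2.
Subtract the known strata: 3986·317.0 + 5145·332.7 + 3236·488.9 = 4557383.9.
Remaining total for batch B: 6123442.2 − 4557383.9 = 1566058.3.
Divide by its size: 1566058.3 / 3262 = 480.091... → 480.1.

480.1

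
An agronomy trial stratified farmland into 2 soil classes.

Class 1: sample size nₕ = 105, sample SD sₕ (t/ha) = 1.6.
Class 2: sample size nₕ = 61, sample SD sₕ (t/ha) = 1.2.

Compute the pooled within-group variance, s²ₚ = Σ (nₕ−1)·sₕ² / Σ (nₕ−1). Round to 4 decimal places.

Degrees of freedom: 104 + 60 = 164.
Σ(nₕ−1)sₕ² = 104·2.56 + 60·1.44 = 352.64.
s²ₚ = 352.64 / 164 = 2.150244... → 2.1502.

2.1502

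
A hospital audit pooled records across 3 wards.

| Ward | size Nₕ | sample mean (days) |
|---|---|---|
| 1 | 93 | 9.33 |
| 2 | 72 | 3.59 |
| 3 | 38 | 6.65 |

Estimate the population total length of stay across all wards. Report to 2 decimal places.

1: 93·9.33 = 867.69
2: 72·3.59 = 258.48
3: 38·6.65 = 252.7
τ̂ = Σ Nₕx̄ₕ = 1378.87.

1378.87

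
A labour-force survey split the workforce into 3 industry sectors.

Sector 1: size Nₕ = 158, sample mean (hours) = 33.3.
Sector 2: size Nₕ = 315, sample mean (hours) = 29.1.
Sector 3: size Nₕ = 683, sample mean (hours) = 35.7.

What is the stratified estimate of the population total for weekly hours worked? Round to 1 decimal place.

38811.0

Population total = Σ Nₕ·x̄ₕ (each stratum's size times its mean).
158·33.3 + 315·29.1 + 683·35.7 = 5261.4 + 9166.5 + 24383.1 = 38811.0.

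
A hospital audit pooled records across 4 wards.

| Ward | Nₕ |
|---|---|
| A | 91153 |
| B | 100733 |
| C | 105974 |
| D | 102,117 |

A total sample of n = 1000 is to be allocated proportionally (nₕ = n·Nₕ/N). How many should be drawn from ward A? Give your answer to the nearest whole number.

228

Share of ward A = 91153/399977 = 0.22790.
Allocate 1000 × 0.22790 = 227.896... → 228.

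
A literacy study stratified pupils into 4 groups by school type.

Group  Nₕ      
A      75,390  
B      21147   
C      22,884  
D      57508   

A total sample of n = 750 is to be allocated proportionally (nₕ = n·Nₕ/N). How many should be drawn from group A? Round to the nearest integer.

N = 75390 + 21147 + 22884 + 57508 = 176929.
n_A = 750·75390/176929 = 319.577... → 320.

320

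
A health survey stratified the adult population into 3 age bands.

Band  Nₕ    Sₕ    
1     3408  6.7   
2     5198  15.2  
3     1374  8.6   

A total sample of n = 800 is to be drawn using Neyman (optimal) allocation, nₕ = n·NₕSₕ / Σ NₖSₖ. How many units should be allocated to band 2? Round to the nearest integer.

1: NₕSₕ = 3408·6.7 = 22833.6
2: NₕSₕ = 5198·15.2 = 79009.6
3: NₕSₕ = 1374·8.6 = 11816.4
Σ NₕSₕ = 113659.6.
n_2 = 800·79009.6/113659.6 = 556.114... → 556.

556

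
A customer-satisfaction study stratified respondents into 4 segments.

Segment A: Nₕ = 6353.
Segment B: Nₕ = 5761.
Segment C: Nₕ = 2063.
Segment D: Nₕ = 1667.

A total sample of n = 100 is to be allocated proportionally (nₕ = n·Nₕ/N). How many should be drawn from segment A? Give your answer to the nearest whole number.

Share of segment A = 6353/15844 = 0.40097.
Allocate 100 × 0.40097 = 40.097... → 40.

40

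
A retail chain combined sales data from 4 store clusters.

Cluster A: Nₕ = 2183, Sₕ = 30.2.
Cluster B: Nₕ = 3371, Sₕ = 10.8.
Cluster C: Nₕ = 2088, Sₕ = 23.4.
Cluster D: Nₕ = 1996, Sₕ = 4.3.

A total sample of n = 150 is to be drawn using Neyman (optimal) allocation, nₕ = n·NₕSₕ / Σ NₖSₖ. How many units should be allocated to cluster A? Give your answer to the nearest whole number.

Σ NₕSₕ = 2183·30.2 + 3371·10.8 + 2088·23.4 + 1996·4.3 = 159775.4.
Share for A: 65926.6/159775.4 = 0.41262.
n_A = 150 × 0.41262 = 61.893... → 62.

62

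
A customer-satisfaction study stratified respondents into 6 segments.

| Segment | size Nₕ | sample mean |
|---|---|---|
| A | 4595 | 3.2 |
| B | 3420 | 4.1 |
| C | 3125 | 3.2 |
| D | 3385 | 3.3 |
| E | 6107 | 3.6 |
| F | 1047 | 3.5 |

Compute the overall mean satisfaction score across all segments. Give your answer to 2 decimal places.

N = 21679; weights Wₕ = Nₕ/N = (0.2120, 0.1578, 0.1441, 0.1561, 0.2817, 0.0483).
x̄_st = Σ Wₕ·x̄ₕ = 0.2120·3.2 + 0.1578·4.1 + 0.1441·3.2 + 0.1561·3.3 + 0.2817·3.6 + 0.0483·3.5 ≈ 3.4848...
→ 3.48.

3.48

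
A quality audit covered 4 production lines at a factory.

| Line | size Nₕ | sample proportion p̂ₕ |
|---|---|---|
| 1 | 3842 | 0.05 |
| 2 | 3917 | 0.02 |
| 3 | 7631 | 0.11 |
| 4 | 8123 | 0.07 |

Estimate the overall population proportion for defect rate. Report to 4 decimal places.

0.0714

N = 3842 + 3917 + 7631 + 8123 = 23513.
Overall proportion = Σ (Nₕ/N)·p̂ₕ.
Σ Nₕp̂ₕ = 192.1 + 78.34 + 839.41 + 568.61 = 1678.46.
1678.46 / 23513 = 0.071384... → 0.0714.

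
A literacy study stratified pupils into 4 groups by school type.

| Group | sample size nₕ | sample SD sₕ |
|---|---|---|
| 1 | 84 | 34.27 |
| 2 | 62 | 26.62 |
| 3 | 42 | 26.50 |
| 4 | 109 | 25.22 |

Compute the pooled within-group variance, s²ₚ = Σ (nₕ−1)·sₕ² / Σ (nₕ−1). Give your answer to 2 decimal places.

1: (84−1)·34.27² = 83·1174.4329 = 97477.9307
2: (62−1)·26.62² = 61·708.6244 = 43226.0884
3: (42−1)·26.50² = 41·702.25 = 28792.25
4: (109−1)·25.22² = 108·636.0484 = 68693.2272
Numerator = 238189.4963; denominator = Σ(nₕ−1) = 293.
s²ₚ = 238189.4963/293 = 812.9334... → 812.93.

812.93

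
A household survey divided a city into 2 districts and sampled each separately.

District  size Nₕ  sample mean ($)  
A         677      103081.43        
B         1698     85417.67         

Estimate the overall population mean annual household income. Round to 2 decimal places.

x̄_st = (Σ Nₕx̄ₕ) / (Σ Nₕ) = (677·103081.43 + 1698·85417.67) / 2375
= 214825331.77 / 2375 = 90452.7713... → 90452.77.

90452.77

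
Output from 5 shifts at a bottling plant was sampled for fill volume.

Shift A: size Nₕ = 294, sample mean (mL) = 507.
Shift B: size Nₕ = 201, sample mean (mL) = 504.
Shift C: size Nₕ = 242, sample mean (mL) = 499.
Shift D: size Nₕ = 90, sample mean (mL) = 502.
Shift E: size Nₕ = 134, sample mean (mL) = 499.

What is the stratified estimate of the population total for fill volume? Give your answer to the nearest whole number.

483166

A: 294·507 = 149058
B: 201·504 = 101304
C: 242·499 = 120758
D: 90·502 = 45180
E: 134·499 = 66866
τ̂ = Σ Nₕx̄ₕ = 483166.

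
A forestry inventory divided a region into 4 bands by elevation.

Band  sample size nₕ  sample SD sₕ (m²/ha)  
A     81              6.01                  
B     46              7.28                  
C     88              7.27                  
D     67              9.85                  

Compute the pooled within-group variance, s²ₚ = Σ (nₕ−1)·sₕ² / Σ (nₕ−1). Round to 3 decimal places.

Degrees of freedom: 80 + 45 + 87 + 66 = 278.
Σ(nₕ−1)sₕ² = 80·36.1201 + 45·52.9984 + 87·52.8529 + 66·97.0225 = 16276.2233.
s²ₚ = 16276.2233 / 278 = 58.54757... → 58.548.

58.548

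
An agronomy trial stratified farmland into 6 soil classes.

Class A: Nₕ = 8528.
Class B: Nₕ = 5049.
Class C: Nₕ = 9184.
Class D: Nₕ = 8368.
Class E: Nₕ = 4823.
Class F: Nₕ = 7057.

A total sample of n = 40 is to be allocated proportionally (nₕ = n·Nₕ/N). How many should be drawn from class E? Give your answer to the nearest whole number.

N = 8528 + 5049 + 9184 + 8368 + 4823 + 7057 = 43009.
n_E = 40·4823/43009 = 4.486... → 4.

4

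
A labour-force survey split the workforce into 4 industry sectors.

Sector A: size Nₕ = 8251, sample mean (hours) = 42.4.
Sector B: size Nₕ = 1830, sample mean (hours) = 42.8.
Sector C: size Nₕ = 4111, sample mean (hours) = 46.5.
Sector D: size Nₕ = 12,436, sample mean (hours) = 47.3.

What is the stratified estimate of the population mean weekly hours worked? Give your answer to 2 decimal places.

45.35

x̄_st = (Σ Nₕx̄ₕ) / (Σ Nₕ) = (8251·42.4 + 1830·42.8 + 4111·46.5 + 12436·47.3) / 26628
= 1207550.7 / 26628 = 45.3489... → 45.35.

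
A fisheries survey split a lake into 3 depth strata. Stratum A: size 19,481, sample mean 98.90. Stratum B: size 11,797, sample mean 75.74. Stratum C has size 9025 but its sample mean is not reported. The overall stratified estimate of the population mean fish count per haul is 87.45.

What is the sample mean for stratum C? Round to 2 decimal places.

78.04

Σ Nₕx̄ₕ = N·μ, so 9025·x̄_C = 40303·87.45 − (19481·98.90 + 11797·75.74).
= 3524497.35 − 2820175.68 = 704321.67.
x̄_C = 704321.67 / 9025 = 78.0412... → 78.04.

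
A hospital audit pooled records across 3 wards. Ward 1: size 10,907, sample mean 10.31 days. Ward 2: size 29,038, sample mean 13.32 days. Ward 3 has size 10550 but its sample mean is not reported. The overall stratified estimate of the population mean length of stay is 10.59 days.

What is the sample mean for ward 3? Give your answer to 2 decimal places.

N = 10907 + 29038 + 10550 = 50495.
Overall total = μ·N = 10.59·50495 = 534742.05.
Subtract the known strata: 10907·10.31 + 29038·13.32 = 499237.33.
Remaining total for ward 3: 534742.05 − 499237.33 = 35504.72.
Divide by its size: 35504.72 / 10550 = 3.3654... → 3.37.

3.37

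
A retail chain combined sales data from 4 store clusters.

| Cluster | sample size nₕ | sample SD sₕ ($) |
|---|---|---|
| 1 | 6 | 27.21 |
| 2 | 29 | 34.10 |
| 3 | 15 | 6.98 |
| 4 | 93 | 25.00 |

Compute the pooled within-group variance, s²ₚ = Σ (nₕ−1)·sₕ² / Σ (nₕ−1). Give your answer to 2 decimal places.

679.44

Degrees of freedom: 5 + 28 + 14 + 92 = 139.
Σ(nₕ−1)sₕ² = 5·740.3841 + 28·1162.81 + 14·48.7204 + 92·625 = 94442.6861.
s²ₚ = 94442.6861 / 139 = 679.4438... → 679.44.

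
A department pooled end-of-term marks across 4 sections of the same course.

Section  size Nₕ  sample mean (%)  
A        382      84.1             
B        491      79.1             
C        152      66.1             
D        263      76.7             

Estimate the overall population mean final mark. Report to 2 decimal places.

78.56

x̄_st = (Σ Nₕx̄ₕ) / (Σ Nₕ) = (382·84.1 + 491·79.1 + 152·66.1 + 263·76.7) / 1288
= 101183.6 / 1288 = 78.5587... → 78.56.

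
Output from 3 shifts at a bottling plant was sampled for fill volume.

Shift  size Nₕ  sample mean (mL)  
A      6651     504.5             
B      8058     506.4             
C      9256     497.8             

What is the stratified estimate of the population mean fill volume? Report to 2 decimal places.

N = 6651 + 8058 + 9256 = 23965.
Overall mean = Σ (Nₕ/N)·x̄ₕ — weight by population share, not a simple average.
Σ Nₕx̄ₕ = 6651·504.5 + 8058·506.4 + 9256·497.8 = 3355429.5 + 4080571.2 + 4607636.8 = 12043637.5.
Divide by N: 12043637.5 / 23965 = 502.5511... → 502.55.

502.55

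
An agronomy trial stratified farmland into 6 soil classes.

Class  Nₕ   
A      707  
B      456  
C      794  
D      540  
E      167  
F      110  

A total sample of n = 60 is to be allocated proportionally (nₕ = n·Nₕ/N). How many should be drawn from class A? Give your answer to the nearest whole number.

15

N = 707 + 456 + 794 + 540 + 167 + 110 = 2774.
n_A = 60·707/2774 = 15.292... → 15.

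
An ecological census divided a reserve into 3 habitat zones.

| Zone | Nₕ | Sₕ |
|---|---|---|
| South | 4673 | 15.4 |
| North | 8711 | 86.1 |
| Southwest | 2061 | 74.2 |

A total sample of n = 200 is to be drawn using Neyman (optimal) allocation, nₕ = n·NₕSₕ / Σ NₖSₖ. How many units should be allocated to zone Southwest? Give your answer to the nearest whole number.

31

Σ NₕSₕ = 4673·15.4 + 8711·86.1 + 2061·74.2 = 974907.5.
Share for Southwest: 152926.2/974907.5 = 0.15686.
n_Southwest = 200 × 0.15686 = 31.372... → 31.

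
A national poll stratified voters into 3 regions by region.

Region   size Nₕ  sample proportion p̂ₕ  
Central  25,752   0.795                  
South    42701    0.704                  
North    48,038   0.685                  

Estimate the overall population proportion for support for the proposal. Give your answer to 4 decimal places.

0.7163

Wₕ = Nₕ/N with N = 116491: 0.2211, 0.3666, 0.4124.
p̂_st = 0.2211·0.795 + 0.3666·0.704 + 0.4124·0.685 ≈ 0.716282... → 0.7163.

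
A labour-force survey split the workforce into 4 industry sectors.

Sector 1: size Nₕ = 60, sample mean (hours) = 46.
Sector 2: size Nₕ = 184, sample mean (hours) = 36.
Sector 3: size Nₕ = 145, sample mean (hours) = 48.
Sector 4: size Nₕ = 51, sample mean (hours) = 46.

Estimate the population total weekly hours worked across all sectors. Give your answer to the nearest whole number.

18690

1: 60·46 = 2760
2: 184·36 = 6624
3: 145·48 = 6960
4: 51·46 = 2346
τ̂ = Σ Nₕx̄ₕ = 18690.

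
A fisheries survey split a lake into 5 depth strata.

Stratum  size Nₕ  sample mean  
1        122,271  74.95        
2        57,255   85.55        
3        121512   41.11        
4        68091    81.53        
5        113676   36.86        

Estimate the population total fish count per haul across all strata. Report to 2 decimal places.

28799291.61

Population total = Σ Nₕ·x̄ₕ (each stratum's size times its mean).
122271·74.95 + 57255·85.55 + 121512·41.11 + 68091·81.53 + 113676·36.86 = 9164211.45 + 4898165.25 + 4995358.32 + 5551459.23 + 4190097.36 = 28799291.61.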